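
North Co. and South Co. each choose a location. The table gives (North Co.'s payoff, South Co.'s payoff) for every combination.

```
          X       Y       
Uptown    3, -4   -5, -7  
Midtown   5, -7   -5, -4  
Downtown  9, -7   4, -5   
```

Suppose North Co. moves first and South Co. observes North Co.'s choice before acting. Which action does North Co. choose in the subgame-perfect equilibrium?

Downtown

South Co. best-responds to each possible North Co. move:
- Uptown: South Co. compares -4, -7 and picks X; North Co. would get 3.
- Midtown: South Co. compares -7, -4 and picks Y; North Co. would get -5.
- Downtown: South Co. compares -7, -5 and picks Y; North Co. would get 4.
North Co.'s induced payoffs are 3, -5, 4, so North Co. commits to Downtown. Subgame-perfect outcome: (Downtown, Y) with payoffs (4, -5).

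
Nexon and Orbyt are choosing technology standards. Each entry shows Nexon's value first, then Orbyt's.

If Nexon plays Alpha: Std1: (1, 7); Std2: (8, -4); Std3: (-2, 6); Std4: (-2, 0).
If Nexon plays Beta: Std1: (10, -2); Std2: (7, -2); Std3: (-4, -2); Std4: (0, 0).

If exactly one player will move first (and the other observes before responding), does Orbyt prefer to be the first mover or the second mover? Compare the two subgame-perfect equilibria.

second

If Nexon leads: Orbyt's best replies are Alpha→Std1, Beta→Std4; Nexon's induced payoffs 1, 0; outcome (Alpha, Std1), payoffs (1, 7).
If Orbyt leads: Nexon's best replies are Std1→Beta, Std2→Alpha, Std3→Alpha, Std4→Beta; Orbyt's induced payoffs -2, -4, 6, 0; outcome (Alpha, Std3), payoffs (-2, 6).
Orbyt gets 6 moving first and 7 moving second, so Orbyt prefers to move second.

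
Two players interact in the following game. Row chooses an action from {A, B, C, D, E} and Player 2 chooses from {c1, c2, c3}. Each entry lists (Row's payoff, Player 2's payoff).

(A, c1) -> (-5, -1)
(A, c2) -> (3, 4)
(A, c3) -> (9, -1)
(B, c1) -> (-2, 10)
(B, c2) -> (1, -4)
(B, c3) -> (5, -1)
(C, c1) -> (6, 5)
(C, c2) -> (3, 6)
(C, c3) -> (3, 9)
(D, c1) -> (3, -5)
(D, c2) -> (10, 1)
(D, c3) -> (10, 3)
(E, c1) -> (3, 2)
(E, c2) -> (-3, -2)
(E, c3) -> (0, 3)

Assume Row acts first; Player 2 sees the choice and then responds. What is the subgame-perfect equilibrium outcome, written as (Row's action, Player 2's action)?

Solve by backward induction (Row leads).
- A: Player 2 compares -1, 4, -1 and picks c2; Row would get 3.
- B: Player 2 compares 10, -4, -1 and picks c1; Row would get -2.
- C: Player 2 compares 5, 6, 9 and picks c3; Row would get 3.
- D: Player 2 compares -5, 1, 3 and picks c3; Row would get 10.
- E: Player 2 compares 2, -2, 3 and picks c3; Row would get 0.
Among 3, -2, 3, 10, 0, the best is 10 at D. Subgame-perfect outcome: (D, c3) with payoffs (10, 3).

(D, c3)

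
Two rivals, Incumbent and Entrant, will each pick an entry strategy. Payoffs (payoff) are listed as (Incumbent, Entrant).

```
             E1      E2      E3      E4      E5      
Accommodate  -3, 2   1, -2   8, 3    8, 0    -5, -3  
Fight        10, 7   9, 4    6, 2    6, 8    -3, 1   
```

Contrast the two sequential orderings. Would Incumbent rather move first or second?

second

If Incumbent leads: Entrant's best replies are Accommodate→E3, Fight→E4; Incumbent's induced payoffs 8, 6; outcome (Accommodate, E3), payoffs (8, 3).
If Entrant leads: Incumbent's best replies are E1→Fight, E2→Fight, E3→Accommodate, E4→Accommodate, E5→Fight; Entrant's induced payoffs 7, 4, 3, 0, 1; outcome (Fight, E1), payoffs (10, 7).
Incumbent gets 8 moving first and 10 moving second, so Incumbent prefers to move second.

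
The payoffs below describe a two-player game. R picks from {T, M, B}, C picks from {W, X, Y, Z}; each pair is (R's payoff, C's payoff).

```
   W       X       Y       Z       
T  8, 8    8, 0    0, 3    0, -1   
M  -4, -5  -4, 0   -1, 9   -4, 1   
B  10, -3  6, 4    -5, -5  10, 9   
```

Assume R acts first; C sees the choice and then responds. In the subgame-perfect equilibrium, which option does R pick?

B

Solve by backward induction (R leads).
- T → C plays W (best of 8, 0, 3, -1); R gets 8.
- M → C plays Y (best of -5, 0, 9, 1); R gets -1.
- B → C plays Z (best of -3, 4, -5, 9); R gets 10.
Among 8, -1, 10, the best is 10 at B. Subgame-perfect outcome: (B, Z) with payoffs (10, 9).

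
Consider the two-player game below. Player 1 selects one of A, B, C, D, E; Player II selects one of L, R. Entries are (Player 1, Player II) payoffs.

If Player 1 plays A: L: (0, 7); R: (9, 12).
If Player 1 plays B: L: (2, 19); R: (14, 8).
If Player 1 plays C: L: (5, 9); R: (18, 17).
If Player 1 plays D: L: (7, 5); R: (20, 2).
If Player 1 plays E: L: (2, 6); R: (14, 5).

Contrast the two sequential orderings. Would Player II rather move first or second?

second

If Player 1 leads: Player II's best replies are A→R, B→L, C→R, D→L, E→L; Player 1's induced payoffs 9, 2, 18, 7, 2; outcome (C, R), payoffs (18, 17).
If Player II leads: Player 1's best replies are L→D, R→D; Player II's induced payoffs 5, 2; outcome (D, L), payoffs (7, 5).
Player II gets 5 moving first and 17 moving second, so Player II prefers to move second.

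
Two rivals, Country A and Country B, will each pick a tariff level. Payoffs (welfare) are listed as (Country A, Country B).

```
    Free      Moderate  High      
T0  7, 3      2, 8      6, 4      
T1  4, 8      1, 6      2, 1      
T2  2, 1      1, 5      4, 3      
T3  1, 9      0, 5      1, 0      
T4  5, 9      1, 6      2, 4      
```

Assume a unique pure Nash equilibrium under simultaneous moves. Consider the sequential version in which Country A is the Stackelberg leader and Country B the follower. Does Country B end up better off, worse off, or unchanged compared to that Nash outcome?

Backward induction with Country A moving first.
- T0 → Country B plays Moderate (best of 3, 8, 4); Country A gets 2.
- T1 → Country B plays Free (best of 8, 6, 1); Country A gets 4.
- T2 → Country B plays Moderate (best of 1, 5, 3); Country A gets 1.
- T3 → Country B plays Free (best of 9, 5, 0); Country A gets 1.
- T4 → Country B plays Free (best of 9, 6, 4); Country A gets 5.
Among 2, 4, 1, 1, 5, the best is 5 at T4. Subgame-perfect outcome: (T4, Free) with payoffs (5, 9).
Under simultaneous play:
Country A's best replies: Free→T0; Moderate→T0; High→T0.
Country B's best replies: T0→Moderate; T1→Free; T2→Moderate; T3→Free; T4→Free.
Only (T0, Moderate) has each player best-responding; Nash payoffs (2, 8).
Country B earns 9 sequentially versus 8 at the Nash outcome: better off.

better off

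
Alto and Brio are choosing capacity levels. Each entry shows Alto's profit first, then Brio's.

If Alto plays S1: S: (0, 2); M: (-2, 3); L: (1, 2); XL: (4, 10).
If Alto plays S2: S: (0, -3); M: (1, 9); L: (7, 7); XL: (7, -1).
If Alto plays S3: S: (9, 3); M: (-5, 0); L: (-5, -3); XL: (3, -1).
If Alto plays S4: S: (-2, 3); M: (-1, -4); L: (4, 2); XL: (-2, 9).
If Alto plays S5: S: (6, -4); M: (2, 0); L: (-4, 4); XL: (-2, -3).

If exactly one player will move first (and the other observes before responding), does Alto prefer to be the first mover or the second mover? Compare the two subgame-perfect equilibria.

If Alto leads: Brio's best replies are S1→XL, S2→M, S3→S, S4→XL, S5→L; Alto's induced payoffs 4, 1, 9, -2, -4; outcome (S3, S), payoffs (9, 3).
If Brio leads: Alto's best replies are S→S3, M→S5, L→S2, XL→S2; Brio's induced payoffs 3, 0, 7, -1; outcome (S2, L), payoffs (7, 7).
Alto gets 9 moving first and 7 moving second, so Alto prefers to move first.

first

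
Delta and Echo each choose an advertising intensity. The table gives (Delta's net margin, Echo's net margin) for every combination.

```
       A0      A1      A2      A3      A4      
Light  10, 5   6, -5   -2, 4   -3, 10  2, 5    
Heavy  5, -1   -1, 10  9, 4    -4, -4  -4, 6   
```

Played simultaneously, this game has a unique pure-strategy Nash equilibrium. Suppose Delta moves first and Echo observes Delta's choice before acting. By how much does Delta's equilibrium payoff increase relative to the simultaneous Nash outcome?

Work backward from Echo's decision.
- Light → Echo plays A3 (best of 5, -5, 4, 10, 5); Delta gets -3.
- Heavy → Echo plays A1 (best of -1, 10, 4, -4, 6); Delta gets -1.
Among -3, -1, the best is -1 at Heavy. Subgame-perfect outcome: (Heavy, A1) with payoffs (-1, 10).
Now find the simultaneous Nash equilibrium.
Delta's best replies: A0→Light; A1→Light; A2→Heavy; A3→Light; A4→Light.
Echo's best replies: Light→A3; Heavy→A1.
The unique mutual best reply is (Light, A3), giving (-3, 10).
Delta's commitment gain: -1 − -3 = 2.

2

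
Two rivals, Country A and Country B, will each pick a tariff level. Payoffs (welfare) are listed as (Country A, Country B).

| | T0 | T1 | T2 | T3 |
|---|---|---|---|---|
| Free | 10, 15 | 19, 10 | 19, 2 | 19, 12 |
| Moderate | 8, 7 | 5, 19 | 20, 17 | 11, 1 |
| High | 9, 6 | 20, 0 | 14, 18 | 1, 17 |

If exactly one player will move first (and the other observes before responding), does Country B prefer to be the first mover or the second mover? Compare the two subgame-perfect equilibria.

If Country A leads: Country B's best replies are Free→T0, Moderate→T1, High→T2; Country A's induced payoffs 10, 5, 14; outcome (High, T2), payoffs (14, 18).
If Country B leads: Country A's best replies are T0→Free, T1→High, T2→Moderate, T3→Free; Country B's induced payoffs 15, 0, 17, 12; outcome (Moderate, T2), payoffs (20, 17).
Country B gets 17 moving first and 18 moving second, so Country B prefers to move second.

second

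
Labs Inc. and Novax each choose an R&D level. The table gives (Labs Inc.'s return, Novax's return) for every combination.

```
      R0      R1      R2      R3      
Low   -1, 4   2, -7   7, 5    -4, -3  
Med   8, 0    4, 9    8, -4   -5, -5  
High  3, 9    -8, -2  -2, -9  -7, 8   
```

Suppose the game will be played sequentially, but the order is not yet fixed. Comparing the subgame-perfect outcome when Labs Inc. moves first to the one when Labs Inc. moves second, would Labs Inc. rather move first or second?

If Labs Inc. leads: Novax's best replies are Low→R2, Med→R1, High→R0; Labs Inc.'s induced payoffs 7, 4, 3; outcome (Low, R2), payoffs (7, 5).
If Novax leads: Labs Inc.'s best replies are R0→Med, R1→Med, R2→Med, R3→Low; Novax's induced payoffs 0, 9, -4, -3; outcome (Med, R1), payoffs (4, 9).
Labs Inc. gets 7 moving first and 4 moving second, so Labs Inc. prefers to move first.

first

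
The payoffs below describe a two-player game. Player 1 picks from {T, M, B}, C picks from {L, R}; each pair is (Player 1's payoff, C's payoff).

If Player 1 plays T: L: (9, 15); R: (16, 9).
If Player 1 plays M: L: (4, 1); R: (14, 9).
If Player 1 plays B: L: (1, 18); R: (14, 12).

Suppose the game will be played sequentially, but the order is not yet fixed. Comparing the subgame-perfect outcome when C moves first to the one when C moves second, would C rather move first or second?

If Player 1 leads: C's best replies are T→L, M→R, B→L; Player 1's induced payoffs 9, 14, 1; outcome (M, R), payoffs (14, 9).
If C leads: Player 1's best replies are L→T, R→T; C's induced payoffs 15, 9; outcome (T, L), payoffs (9, 15).
C gets 15 moving first and 9 moving second, so C prefers to move first.

first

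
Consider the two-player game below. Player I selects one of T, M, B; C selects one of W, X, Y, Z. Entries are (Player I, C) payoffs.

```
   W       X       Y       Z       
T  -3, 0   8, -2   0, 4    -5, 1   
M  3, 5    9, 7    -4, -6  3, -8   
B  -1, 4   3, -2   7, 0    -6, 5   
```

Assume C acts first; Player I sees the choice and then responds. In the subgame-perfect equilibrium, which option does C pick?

Player I best-responds to each possible C move:
- W → Player I plays M (best of -3, 3, -1); C gets 5.
- X → Player I plays M (best of 8, 9, 3); C gets 7.
- Y → Player I plays B (best of 0, -4, 7); C gets 0.
- Z → Player I plays M (best of -5, 3, -6); C gets -8.
Among 5, 7, 0, -8, the best is 7 at X. Subgame-perfect outcome: (M, X) with payoffs (9, 7).

X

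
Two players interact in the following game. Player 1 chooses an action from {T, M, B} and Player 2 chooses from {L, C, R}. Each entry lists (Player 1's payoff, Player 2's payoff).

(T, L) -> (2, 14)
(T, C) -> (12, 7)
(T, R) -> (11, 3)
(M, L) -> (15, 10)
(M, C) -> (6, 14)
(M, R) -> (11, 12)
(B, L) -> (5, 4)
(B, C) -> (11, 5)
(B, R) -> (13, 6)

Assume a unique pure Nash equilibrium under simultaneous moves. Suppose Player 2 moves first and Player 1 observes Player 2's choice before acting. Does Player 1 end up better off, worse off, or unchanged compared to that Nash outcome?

better off

Solve by backward induction (Player 2 leads).
- L: BR = M, leader payoff 10.
- C: BR = T, leader payoff 7.
- R: BR = B, leader payoff 6.
Maximizing over 10, 7, 6, Player 2 chooses L. Subgame-perfect outcome: (M, L) with payoffs (15, 10).
Under simultaneous play:
Player 1's best replies: L→M; C→T; R→B.
Player 2's best replies: T→L; M→C; B→R.
The unique mutual best reply is (B, R), giving (13, 6).
Player 1 earns 15 sequentially versus 13 at the Nash outcome: better off.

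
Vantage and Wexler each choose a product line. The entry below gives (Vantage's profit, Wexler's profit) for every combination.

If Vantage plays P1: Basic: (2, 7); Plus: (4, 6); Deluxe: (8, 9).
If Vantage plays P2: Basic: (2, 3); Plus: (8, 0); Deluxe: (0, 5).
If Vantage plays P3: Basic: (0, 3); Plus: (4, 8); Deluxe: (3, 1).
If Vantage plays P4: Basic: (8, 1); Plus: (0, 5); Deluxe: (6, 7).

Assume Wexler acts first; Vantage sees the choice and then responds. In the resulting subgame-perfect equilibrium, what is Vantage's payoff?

8

Vantage best-responds to each possible Wexler move:
- Basic: BR = P4, leader payoff 1.
- Plus: BR = P2, leader payoff 0.
- Deluxe: BR = P1, leader payoff 9.
Among 1, 0, 9, the best is 9 at Deluxe. Subgame-perfect outcome: (P1, Deluxe) with payoffs (8, 9).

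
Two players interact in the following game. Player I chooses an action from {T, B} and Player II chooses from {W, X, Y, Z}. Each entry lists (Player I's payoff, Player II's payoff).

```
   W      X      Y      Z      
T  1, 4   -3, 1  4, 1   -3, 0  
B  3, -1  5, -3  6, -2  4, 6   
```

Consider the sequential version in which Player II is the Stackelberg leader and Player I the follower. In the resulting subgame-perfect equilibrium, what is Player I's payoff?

4

Player I best-responds to each possible Player II move:
- W → Player I plays B (best of 1, 3); Player II gets -1.
- X → Player I plays B (best of -3, 5); Player II gets -3.
- Y → Player I plays B (best of 4, 6); Player II gets -2.
- Z → Player I plays B (best of -3, 4); Player II gets 6.
Maximizing over -1, -3, -2, 6, Player II chooses Z. Subgame-perfect outcome: (B, Z) with payoffs (4, 6).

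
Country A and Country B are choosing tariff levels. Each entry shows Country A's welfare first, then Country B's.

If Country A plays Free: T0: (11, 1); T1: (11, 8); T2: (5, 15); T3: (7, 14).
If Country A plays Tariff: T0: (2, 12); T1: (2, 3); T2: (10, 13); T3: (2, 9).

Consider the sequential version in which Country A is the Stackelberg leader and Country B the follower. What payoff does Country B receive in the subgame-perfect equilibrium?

Country B best-responds to each possible Country A move:
- Free: BR = T2, leader payoff 5.
- Tariff: BR = T2, leader payoff 10.
Maximizing over 5, 10, Country A chooses Tariff. Subgame-perfect outcome: (Tariff, T2) with payoffs (10, 13).

13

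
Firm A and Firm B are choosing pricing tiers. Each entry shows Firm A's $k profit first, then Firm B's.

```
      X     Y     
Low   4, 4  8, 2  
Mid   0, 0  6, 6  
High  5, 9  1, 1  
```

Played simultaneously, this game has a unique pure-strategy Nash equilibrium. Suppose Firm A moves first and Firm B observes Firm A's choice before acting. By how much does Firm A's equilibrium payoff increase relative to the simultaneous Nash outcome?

Firm B best-responds to each possible Firm A move:
- Low: Firm B compares 4, 2 and picks X; Firm A would get 4.
- Mid: Firm B compares 0, 6 and picks Y; Firm A would get 6.
- High: Firm B compares 9, 1 and picks X; Firm A would get 5.
Among 4, 6, 5, the best is 6 at Mid. Subgame-perfect outcome: (Mid, Y) with payoffs (6, 6).
For the simultaneous game, intersect best replies.
Firm A's best replies: X→High; Y→Low.
Firm B's best replies: Low→X; Mid→Y; High→X.
The unique mutual best reply is (High, X), giving (5, 9).
Firm A's commitment gain: 6 − 5 = 1.

1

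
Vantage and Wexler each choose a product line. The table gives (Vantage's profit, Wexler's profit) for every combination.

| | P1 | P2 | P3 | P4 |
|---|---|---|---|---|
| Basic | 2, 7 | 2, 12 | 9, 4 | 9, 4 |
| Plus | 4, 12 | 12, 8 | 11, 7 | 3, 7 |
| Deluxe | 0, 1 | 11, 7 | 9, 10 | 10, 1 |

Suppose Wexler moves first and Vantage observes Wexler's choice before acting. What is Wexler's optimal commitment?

Vantage best-responds to each possible Wexler move:
- P1: BR = Plus, leader payoff 12.
- P2: BR = Plus, leader payoff 8.
- P3: BR = Plus, leader payoff 7.
- P4: BR = Deluxe, leader payoff 1.
Among 12, 8, 7, 1, the best is 12 at P1. Subgame-perfect outcome: (Plus, P1) with payoffs (4, 12).

P1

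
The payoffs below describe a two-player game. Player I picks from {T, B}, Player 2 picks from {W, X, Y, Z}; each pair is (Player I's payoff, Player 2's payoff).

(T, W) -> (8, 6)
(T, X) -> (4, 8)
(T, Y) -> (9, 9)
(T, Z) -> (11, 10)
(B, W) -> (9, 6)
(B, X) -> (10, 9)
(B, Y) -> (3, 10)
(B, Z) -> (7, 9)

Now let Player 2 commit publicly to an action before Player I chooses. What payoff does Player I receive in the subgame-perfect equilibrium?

Solve by backward induction (Player 2 leads).
- W: Player I compares 8, 9 and picks B; Player 2 would get 6.
- X: Player I compares 4, 10 and picks B; Player 2 would get 9.
- Y: Player I compares 9, 3 and picks T; Player 2 would get 9.
- Z: Player I compares 11, 7 and picks T; Player 2 would get 10.
Player 2's induced payoffs are 6, 9, 9, 10, so Player 2 commits to Z. Subgame-perfect outcome: (T, Z) with payoffs (11, 10).

11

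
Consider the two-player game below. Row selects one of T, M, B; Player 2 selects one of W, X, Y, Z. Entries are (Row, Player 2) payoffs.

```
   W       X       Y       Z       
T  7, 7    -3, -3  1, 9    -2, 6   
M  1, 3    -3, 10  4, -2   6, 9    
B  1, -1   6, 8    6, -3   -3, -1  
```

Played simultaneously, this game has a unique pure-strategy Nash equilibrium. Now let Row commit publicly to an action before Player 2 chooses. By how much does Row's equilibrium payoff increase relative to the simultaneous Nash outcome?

0

Solve by backward induction (Row leads).
- T → Player 2 plays Y (best of 7, -3, 9, 6); Row gets 1.
- M → Player 2 plays X (best of 3, 10, -2, 9); Row gets -3.
- B → Player 2 plays X (best of -1, 8, -3, -1); Row gets 6.
Maximizing over 1, -3, 6, Row chooses B. Subgame-perfect outcome: (B, X) with payoffs (6, 8).
Now find the simultaneous Nash equilibrium.
Row's best replies: W→T; X→B; Y→B; Z→M.
Player 2's best replies: T→Y; M→X; B→X.
Only (B, X) has each player best-responding; Nash payoffs (6, 8).
Row's commitment gain: 6 − 6 = 0.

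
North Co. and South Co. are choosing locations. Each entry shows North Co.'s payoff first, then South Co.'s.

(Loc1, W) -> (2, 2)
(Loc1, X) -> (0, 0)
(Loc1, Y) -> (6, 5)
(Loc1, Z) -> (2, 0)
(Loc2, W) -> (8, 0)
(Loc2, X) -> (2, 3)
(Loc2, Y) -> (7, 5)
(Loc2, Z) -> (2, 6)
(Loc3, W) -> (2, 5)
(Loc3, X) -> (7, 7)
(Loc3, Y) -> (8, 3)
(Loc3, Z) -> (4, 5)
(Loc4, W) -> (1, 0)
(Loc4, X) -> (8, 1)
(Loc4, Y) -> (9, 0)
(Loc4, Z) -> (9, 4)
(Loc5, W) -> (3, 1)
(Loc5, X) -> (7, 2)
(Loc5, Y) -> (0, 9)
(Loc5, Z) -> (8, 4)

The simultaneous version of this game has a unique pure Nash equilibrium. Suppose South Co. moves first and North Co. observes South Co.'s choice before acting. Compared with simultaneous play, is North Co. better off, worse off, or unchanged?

North Co. best-responds to each possible South Co. move:
- W: BR = Loc2, leader payoff 0.
- X: BR = Loc4, leader payoff 1.
- Y: BR = Loc4, leader payoff 0.
- Z: BR = Loc4, leader payoff 4.
Maximizing over 0, 1, 0, 4, South Co. chooses Z. Subgame-perfect outcome: (Loc4, Z) with payoffs (9, 4).
Now find the simultaneous Nash equilibrium.
North Co.'s best replies: W→Loc2; X→Loc4; Y→Loc4; Z→Loc4.
South Co.'s best replies: Loc1→Y; Loc2→Z; Loc3→X; Loc4→Z; Loc5→Y.
The unique mutual best reply is (Loc4, Z), giving (9, 4).
North Co. earns 9 sequentially versus 9 at the Nash outcome: unchanged.

unchanged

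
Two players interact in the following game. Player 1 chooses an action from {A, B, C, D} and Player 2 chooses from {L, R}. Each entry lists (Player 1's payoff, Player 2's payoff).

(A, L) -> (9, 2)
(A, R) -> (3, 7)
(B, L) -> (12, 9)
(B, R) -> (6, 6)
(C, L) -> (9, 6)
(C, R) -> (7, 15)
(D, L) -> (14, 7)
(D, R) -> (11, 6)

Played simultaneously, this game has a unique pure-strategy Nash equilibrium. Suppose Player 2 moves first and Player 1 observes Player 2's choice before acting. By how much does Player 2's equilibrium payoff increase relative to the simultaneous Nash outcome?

0

Solve by backward induction (Player 2 leads).
- L: Player 1 compares 9, 12, 9, 14 and picks D; Player 2 would get 7.
- R: Player 1 compares 3, 6, 7, 11 and picks D; Player 2 would get 6.
Among 7, 6, the best is 7 at L. Subgame-perfect outcome: (D, L) with payoffs (14, 7).
Now find the simultaneous Nash equilibrium.
Player 1's best replies: L→D; R→D.
Player 2's best replies: A→R; B→L; C→R; D→L.
Only (D, L) has each player best-responding; Nash payoffs (14, 7).
Player 2's commitment gain: 7 − 7 = 0.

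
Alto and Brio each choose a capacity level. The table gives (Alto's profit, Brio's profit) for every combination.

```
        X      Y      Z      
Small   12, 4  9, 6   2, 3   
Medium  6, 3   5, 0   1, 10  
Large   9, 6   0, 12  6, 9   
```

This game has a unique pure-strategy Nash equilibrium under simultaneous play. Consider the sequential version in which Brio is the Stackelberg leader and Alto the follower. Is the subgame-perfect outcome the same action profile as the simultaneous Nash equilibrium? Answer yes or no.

no

Alto best-responds to each possible Brio move:
- X: BR = Small, leader payoff 4.
- Y: BR = Small, leader payoff 6.
- Z: BR = Large, leader payoff 9.
Among 4, 6, 9, the best is 9 at Z. Subgame-perfect outcome: (Large, Z) with payoffs (6, 9).
Now find the simultaneous Nash equilibrium.
Alto's best replies: X→Small; Y→Small; Z→Large.
Brio's best replies: Small→Y; Medium→Z; Large→Y.
Only (Small, Y) has each player best-responding; Nash payoffs (9, 6).
Sequential outcome (Large, Z) differs from the Nash profile (Small, Y).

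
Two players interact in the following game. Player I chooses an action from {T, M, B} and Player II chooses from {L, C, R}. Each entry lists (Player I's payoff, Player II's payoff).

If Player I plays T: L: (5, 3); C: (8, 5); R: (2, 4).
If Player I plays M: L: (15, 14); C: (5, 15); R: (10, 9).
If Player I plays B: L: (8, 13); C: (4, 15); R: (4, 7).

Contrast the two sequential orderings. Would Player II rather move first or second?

first

If Player I leads: Player II's best replies are T→C, M→C, B→C; Player I's induced payoffs 8, 5, 4; outcome (T, C), payoffs (8, 5).
If Player II leads: Player I's best replies are L→M, C→T, R→M; Player II's induced payoffs 14, 5, 9; outcome (M, L), payoffs (15, 14).
Player II gets 14 moving first and 5 moving second, so Player II prefers to move first.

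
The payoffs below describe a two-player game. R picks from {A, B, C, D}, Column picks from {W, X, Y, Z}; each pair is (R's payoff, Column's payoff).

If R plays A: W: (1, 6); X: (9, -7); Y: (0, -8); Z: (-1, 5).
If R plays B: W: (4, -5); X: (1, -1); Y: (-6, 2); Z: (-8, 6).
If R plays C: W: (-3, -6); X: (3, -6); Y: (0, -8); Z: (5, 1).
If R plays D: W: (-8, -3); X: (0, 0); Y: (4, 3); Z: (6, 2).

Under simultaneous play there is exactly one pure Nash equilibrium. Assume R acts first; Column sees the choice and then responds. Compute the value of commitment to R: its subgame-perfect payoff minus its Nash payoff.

Work backward from Column's decision.
- A → Column plays W (best of 6, -7, -8, 5); R gets 1.
- B → Column plays Z (best of -5, -1, 2, 6); R gets -8.
- C → Column plays Z (best of -6, -6, -8, 1); R gets 5.
- D → Column plays Y (best of -3, 0, 3, 2); R gets 4.
Among 1, -8, 5, 4, the best is 5 at C. Subgame-perfect outcome: (C, Z) with payoffs (5, 1).
For the simultaneous game, intersect best replies.
R's best replies: W→B; X→A; Y→D; Z→D.
Column's best replies: A→W; B→Z; C→Z; D→Y.
The unique mutual best reply is (D, Y), giving (4, 3).
R's commitment gain: 5 − 4 = 1.

1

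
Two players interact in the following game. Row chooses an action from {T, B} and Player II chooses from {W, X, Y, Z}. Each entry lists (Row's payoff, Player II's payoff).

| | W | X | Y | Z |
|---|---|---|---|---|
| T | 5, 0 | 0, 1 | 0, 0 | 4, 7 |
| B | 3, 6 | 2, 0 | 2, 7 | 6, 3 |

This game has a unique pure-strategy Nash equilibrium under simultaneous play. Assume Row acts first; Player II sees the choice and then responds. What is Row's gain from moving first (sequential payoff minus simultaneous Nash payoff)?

2

Backward induction with Row moving first.
- T: BR = Z, leader payoff 4.
- B: BR = Y, leader payoff 2.
Row's induced payoffs are 4, 2, so Row commits to T. Subgame-perfect outcome: (T, Z) with payoffs (4, 7).
Now find the simultaneous Nash equilibrium.
Row's best replies: W→T; X→B; Y→B; Z→B.
Player II's best replies: T→Z; B→Y.
The unique mutual best reply is (B, Y), giving (2, 7).
Row's commitment gain: 4 − 2 = 2.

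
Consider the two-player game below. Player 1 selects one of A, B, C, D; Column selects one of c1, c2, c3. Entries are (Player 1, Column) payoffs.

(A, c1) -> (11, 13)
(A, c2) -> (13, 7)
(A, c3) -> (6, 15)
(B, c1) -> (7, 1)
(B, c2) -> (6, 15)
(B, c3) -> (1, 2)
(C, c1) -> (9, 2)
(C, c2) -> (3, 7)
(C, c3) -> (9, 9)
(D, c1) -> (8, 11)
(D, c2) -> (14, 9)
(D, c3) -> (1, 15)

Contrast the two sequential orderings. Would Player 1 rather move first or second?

second

If Player 1 leads: Column's best replies are A→c3, B→c2, C→c3, D→c3; Player 1's induced payoffs 6, 6, 9, 1; outcome (C, c3), payoffs (9, 9).
If Column leads: Player 1's best replies are c1→A, c2→D, c3→C; Column's induced payoffs 13, 9, 9; outcome (A, c1), payoffs (11, 13).
Player 1 gets 9 moving first and 11 moving second, so Player 1 prefers to move second.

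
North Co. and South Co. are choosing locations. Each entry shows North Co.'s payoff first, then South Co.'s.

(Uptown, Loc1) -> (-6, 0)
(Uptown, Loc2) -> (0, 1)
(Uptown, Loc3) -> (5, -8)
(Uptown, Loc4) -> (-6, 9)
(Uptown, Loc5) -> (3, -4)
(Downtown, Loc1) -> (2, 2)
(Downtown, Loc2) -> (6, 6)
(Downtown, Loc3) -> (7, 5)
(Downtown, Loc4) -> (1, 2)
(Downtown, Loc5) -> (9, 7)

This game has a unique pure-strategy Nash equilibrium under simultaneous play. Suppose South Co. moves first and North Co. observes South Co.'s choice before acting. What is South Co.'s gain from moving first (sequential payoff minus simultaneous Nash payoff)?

0

Solve by backward induction (South Co. leads).
- Loc1 → North Co. plays Downtown (best of -6, 2); South Co. gets 2.
- Loc2 → North Co. plays Downtown (best of 0, 6); South Co. gets 6.
- Loc3 → North Co. plays Downtown (best of 5, 7); South Co. gets 5.
- Loc4 → North Co. plays Downtown (best of -6, 1); South Co. gets 2.
- Loc5 → North Co. plays Downtown (best of 3, 9); South Co. gets 7.
Among 2, 6, 5, 2, 7, the best is 7 at Loc5. Subgame-perfect outcome: (Downtown, Loc5) with payoffs (9, 7).
Under simultaneous play:
North Co.'s best replies: Loc1→Downtown; Loc2→Downtown; Loc3→Downtown; Loc4→Downtown; Loc5→Downtown.
South Co.'s best replies: Uptown→Loc4; Downtown→Loc5.
The unique mutual best reply is (Downtown, Loc5), giving (9, 7).
South Co.'s commitment gain: 7 − 7 = 0.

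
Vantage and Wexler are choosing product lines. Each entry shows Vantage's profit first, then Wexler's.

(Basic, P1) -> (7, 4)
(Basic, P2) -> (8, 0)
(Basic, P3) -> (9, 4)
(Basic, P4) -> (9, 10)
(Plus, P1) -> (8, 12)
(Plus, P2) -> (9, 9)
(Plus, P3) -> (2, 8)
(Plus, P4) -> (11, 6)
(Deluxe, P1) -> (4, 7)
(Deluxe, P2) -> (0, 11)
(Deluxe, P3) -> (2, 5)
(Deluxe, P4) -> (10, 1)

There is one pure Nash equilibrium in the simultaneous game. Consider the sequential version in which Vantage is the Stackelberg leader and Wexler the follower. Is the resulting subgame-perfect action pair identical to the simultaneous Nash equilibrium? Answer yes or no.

no

Solve by backward induction (Vantage leads).
- Basic → Wexler plays P4 (best of 4, 0, 4, 10); Vantage gets 9.
- Plus → Wexler plays P1 (best of 12, 9, 8, 6); Vantage gets 8.
- Deluxe → Wexler plays P2 (best of 7, 11, 5, 1); Vantage gets 0.
Among 9, 8, 0, the best is 9 at Basic. Subgame-perfect outcome: (Basic, P4) with payoffs (9, 10).
For the simultaneous game, intersect best replies.
Vantage's best replies: P1→Plus; P2→Plus; P3→Basic; P4→Plus.
Wexler's best replies: Basic→P4; Plus→P1; Deluxe→P2.
The unique mutual best reply is (Plus, P1), giving (8, 12).
Sequential outcome (Basic, P4) differs from the Nash profile (Plus, P1).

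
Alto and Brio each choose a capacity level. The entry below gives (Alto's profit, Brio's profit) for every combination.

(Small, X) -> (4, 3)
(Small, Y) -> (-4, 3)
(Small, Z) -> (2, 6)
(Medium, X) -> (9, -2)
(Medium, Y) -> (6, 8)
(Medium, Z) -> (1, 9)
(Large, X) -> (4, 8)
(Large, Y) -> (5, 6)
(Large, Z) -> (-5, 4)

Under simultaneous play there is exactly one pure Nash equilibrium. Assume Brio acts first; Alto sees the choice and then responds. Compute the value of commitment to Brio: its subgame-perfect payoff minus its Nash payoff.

Backward induction with Brio moving first.
- X: BR = Medium, leader payoff -2.
- Y: BR = Medium, leader payoff 8.
- Z: BR = Small, leader payoff 6.
Brio's induced payoffs are -2, 8, 6, so Brio commits to Y. Subgame-perfect outcome: (Medium, Y) with payoffs (6, 8).
Under simultaneous play:
Alto's best replies: X→Medium; Y→Medium; Z→Small.
Brio's best replies: Small→Z; Medium→Z; Large→X.
Only (Small, Z) has each player best-responding; Nash payoffs (2, 6).
Brio's commitment gain: 8 − 6 = 2.

2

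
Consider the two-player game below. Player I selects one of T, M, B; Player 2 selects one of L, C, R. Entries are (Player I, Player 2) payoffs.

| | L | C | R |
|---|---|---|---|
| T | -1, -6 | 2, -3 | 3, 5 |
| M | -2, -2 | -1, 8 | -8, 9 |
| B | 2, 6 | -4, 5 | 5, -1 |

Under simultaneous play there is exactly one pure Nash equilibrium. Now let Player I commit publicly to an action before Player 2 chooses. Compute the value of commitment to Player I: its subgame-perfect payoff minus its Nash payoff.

Solve by backward induction (Player I leads).
- T: Player 2 compares -6, -3, 5 and picks R; Player I would get 3.
- M: Player 2 compares -2, 8, 9 and picks R; Player I would get -8.
- B: Player 2 compares 6, 5, -1 and picks L; Player I would get 2.
Maximizing over 3, -8, 2, Player I chooses T. Subgame-perfect outcome: (T, R) with payoffs (3, 5).
For the simultaneous game, intersect best replies.
Player I's best replies: L→B; C→T; R→B.
Player 2's best replies: T→R; M→R; B→L.
Only (B, L) has each player best-responding; Nash payoffs (2, 6).
Player I's commitment gain: 3 − 2 = 1.

1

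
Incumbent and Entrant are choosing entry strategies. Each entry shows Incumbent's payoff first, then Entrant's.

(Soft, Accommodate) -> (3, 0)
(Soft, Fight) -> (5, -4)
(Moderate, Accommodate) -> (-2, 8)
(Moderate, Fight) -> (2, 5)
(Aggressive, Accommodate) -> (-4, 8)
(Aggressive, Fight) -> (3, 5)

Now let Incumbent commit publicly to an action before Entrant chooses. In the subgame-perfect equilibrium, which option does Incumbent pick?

Soft

Work backward from Entrant's decision.
- Soft: Entrant compares 0, -4 and picks Accommodate; Incumbent would get 3.
- Moderate: Entrant compares 8, 5 and picks Accommodate; Incumbent would get -2.
- Aggressive: Entrant compares 8, 5 and picks Accommodate; Incumbent would get -4.
Among 3, -2, -4, the best is 3 at Soft. Subgame-perfect outcome: (Soft, Accommodate) with payoffs (3, 0).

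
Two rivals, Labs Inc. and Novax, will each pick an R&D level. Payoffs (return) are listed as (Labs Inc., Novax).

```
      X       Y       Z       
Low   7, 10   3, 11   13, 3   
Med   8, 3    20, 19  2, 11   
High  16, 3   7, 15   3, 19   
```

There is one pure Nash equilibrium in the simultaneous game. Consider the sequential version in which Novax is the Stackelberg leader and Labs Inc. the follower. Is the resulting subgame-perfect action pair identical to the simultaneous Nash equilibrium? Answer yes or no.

Labs Inc. best-responds to each possible Novax move:
- X: BR = High, leader payoff 3.
- Y: BR = Med, leader payoff 19.
- Z: BR = Low, leader payoff 3.
Novax's induced payoffs are 3, 19, 3, so Novax commits to Y. Subgame-perfect outcome: (Med, Y) with payoffs (20, 19).
For the simultaneous game, intersect best replies.
Labs Inc.'s best replies: X→High; Y→Med; Z→Low.
Novax's best replies: Low→Y; Med→Y; High→Z.
Only (Med, Y) has each player best-responding; Nash payoffs (20, 19).
Sequential outcome (Med, Y) coincides with the Nash profile (Med, Y).

yes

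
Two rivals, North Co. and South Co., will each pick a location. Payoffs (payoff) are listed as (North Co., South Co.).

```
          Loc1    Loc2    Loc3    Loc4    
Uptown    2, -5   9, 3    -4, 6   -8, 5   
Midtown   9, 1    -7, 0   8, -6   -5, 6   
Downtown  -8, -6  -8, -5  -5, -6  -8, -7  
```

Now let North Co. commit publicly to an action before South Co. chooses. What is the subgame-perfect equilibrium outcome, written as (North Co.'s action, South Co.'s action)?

South Co. best-responds to each possible North Co. move:
- Uptown: BR = Loc3, leader payoff -4.
- Midtown: BR = Loc4, leader payoff -5.
- Downtown: BR = Loc2, leader payoff -8.
Maximizing over -4, -5, -8, North Co. chooses Uptown. Subgame-perfect outcome: (Uptown, Loc3) with payoffs (-4, 6).

(Uptown, Loc3)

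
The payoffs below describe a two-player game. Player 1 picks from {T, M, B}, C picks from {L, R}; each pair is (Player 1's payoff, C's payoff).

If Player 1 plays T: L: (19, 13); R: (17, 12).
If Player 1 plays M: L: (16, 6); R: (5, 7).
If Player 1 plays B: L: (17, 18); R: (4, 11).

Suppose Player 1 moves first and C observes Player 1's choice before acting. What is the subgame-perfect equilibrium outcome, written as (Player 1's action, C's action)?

Solve by backward induction (Player 1 leads).
- T: C compares 13, 12 and picks L; Player 1 would get 19.
- M: C compares 6, 7 and picks R; Player 1 would get 5.
- B: C compares 18, 11 and picks L; Player 1 would get 17.
Among 19, 5, 17, the best is 19 at T. Subgame-perfect outcome: (T, L) with payoffs (19, 13).

(T, L)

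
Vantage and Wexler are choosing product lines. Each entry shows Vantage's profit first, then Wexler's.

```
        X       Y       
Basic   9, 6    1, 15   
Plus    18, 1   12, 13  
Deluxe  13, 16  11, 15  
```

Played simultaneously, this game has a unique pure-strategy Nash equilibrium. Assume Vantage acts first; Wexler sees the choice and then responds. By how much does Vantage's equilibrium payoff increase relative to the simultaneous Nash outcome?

1

Backward induction with Vantage moving first.
- Basic: BR = Y, leader payoff 1.
- Plus: BR = Y, leader payoff 12.
- Deluxe: BR = X, leader payoff 13.
Vantage's induced payoffs are 1, 12, 13, so Vantage commits to Deluxe. Subgame-perfect outcome: (Deluxe, X) with payoffs (13, 16).
Under simultaneous play:
Vantage's best replies: X→Plus; Y→Plus.
Wexler's best replies: Basic→Y; Plus→Y; Deluxe→X.
The unique mutual best reply is (Plus, Y), giving (12, 13).
Vantage's commitment gain: 13 − 12 = 1.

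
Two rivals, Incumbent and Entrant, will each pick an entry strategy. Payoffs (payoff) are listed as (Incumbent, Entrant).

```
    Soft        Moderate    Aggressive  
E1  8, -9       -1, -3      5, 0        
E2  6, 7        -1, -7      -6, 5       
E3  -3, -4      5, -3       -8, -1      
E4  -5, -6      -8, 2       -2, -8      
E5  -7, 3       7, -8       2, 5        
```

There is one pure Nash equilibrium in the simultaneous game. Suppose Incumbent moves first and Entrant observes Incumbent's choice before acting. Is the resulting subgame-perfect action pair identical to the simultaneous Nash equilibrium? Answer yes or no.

Solve by backward induction (Incumbent leads).
- E1: BR = Aggressive, leader payoff 5.
- E2: BR = Soft, leader payoff 6.
- E3: BR = Aggressive, leader payoff -8.
- E4: BR = Moderate, leader payoff -8.
- E5: BR = Aggressive, leader payoff 2.
Maximizing over 5, 6, -8, -8, 2, Incumbent chooses E2. Subgame-perfect outcome: (E2, Soft) with payoffs (6, 7).
Under simultaneous play:
Incumbent's best replies: Soft→E1; Moderate→E5; Aggressive→E1.
Entrant's best replies: E1→Aggressive; E2→Soft; E3→Aggressive; E4→Moderate; E5→Aggressive.
Only (E1, Aggressive) has each player best-responding; Nash payoffs (5, 0).
Sequential outcome (E2, Soft) differs from the Nash profile (E1, Aggressive).

no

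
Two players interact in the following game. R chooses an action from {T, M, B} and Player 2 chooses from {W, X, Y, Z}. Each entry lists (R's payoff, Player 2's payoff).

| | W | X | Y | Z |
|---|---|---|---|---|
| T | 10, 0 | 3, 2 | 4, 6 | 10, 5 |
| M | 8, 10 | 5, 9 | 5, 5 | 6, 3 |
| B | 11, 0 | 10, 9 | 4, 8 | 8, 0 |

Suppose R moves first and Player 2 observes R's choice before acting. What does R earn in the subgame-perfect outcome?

10

Work backward from Player 2's decision.
- T → Player 2 plays Y (best of 0, 2, 6, 5); R gets 4.
- M → Player 2 plays W (best of 10, 9, 5, 3); R gets 8.
- B → Player 2 plays X (best of 0, 9, 8, 0); R gets 10.
R's induced payoffs are 4, 8, 10, so R commits to B. Subgame-perfect outcome: (B, X) with payoffs (10, 9).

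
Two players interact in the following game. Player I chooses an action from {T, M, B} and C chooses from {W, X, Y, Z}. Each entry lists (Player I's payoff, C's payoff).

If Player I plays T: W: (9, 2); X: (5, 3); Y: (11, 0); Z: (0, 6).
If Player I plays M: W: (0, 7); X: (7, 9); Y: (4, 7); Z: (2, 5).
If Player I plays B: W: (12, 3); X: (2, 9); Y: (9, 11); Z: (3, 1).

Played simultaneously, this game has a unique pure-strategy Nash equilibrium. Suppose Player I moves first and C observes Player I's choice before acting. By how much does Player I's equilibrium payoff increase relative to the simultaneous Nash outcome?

2

Backward induction with Player I moving first.
- T: C compares 2, 3, 0, 6 and picks Z; Player I would get 0.
- M: C compares 7, 9, 7, 5 and picks X; Player I would get 7.
- B: C compares 3, 9, 11, 1 and picks Y; Player I would get 9.
Player I's induced payoffs are 0, 7, 9, so Player I commits to B. Subgame-perfect outcome: (B, Y) with payoffs (9, 11).
For the simultaneous game, intersect best replies.
Player I's best replies: W→B; X→M; Y→T; Z→B.
C's best replies: T→Z; M→X; B→Y.
Only (M, X) has each player best-responding; Nash payoffs (7, 9).
Player I's commitment gain: 9 − 7 = 2.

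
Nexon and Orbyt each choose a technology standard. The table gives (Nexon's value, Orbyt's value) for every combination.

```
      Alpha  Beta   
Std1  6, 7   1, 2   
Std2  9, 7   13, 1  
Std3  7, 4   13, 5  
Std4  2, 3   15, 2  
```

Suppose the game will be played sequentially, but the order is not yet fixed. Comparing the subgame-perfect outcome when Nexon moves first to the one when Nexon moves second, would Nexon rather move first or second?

If Nexon leads: Orbyt's best replies are Std1→Alpha, Std2→Alpha, Std3→Beta, Std4→Alpha; Nexon's induced payoffs 6, 9, 13, 2; outcome (Std3, Beta), payoffs (13, 5).
If Orbyt leads: Nexon's best replies are Alpha→Std2, Beta→Std4; Orbyt's induced payoffs 7, 2; outcome (Std2, Alpha), payoffs (9, 7).
Nexon gets 13 moving first and 9 moving second, so Nexon prefers to move first.

first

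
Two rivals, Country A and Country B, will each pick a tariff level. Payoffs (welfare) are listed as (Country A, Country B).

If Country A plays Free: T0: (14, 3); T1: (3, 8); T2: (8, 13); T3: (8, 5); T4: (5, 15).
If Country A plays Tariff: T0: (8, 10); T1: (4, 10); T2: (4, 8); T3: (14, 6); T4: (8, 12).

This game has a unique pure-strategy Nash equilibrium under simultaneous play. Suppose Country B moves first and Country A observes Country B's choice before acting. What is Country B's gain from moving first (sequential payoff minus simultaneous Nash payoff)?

Solve by backward induction (Country B leads).
- T0 → Country A plays Free (best of 14, 8); Country B gets 3.
- T1 → Country A plays Tariff (best of 3, 4); Country B gets 10.
- T2 → Country A plays Free (best of 8, 4); Country B gets 13.
- T3 → Country A plays Tariff (best of 8, 14); Country B gets 6.
- T4 → Country A plays Tariff (best of 5, 8); Country B gets 12.
Maximizing over 3, 10, 13, 6, 12, Country B chooses T2. Subgame-perfect outcome: (Free, T2) with payoffs (8, 13).
Under simultaneous play:
Country A's best replies: T0→Free; T1→Tariff; T2→Free; T3→Tariff; T4→Tariff.
Country B's best replies: Free→T4; Tariff→T4.
Only (Tariff, T4) has each player best-responding; Nash payoffs (8, 12).
Country B's commitment gain: 13 − 12 = 1.

1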